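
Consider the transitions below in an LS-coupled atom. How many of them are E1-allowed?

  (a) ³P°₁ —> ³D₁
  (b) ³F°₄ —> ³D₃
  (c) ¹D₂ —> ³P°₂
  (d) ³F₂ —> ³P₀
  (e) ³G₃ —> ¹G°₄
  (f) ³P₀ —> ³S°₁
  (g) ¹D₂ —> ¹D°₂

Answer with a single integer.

4

(a) allowed
(b) allowed
(c) forbidden (ΔS fails)
(d) forbidden (parity, ΔL, ΔJ fail)
(e) forbidden (ΔS fails)
(f) allowed
(g) allowed
Total allowed: 4 of 7.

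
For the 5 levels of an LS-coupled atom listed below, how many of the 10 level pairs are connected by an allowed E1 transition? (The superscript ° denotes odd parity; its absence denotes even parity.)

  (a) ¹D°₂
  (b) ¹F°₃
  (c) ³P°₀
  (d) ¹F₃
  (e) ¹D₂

4

(a)–(b): forbidden (parity).
(a)–(c): forbidden (parity, ΔS, ΔJ).
(a)–(d): allowed.
(a)–(e): allowed.
(b)–(c): forbidden (parity, ΔS, ΔL, ΔJ).
(b)–(d): allowed.
(b)–(e): allowed.
(c)–(d): forbidden (ΔS, ΔL, ΔJ).
(c)–(e): forbidden (ΔS, ΔJ).
(d)–(e): forbidden (parity).
Allowed pairs: 4 of 10.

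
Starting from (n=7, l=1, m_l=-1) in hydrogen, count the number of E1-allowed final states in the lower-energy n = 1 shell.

E1 requires Δl = ±1, so l_f ∈ {0, 2}; with 0 ≤ l_f ≤ n_f−1 = 0, the allowed l_f values are {0}.
For l_f = 0: m_f ∈ {m_i−1, m_i, m_i+1} ∩ [−0, 0] = {0} → 1 state.
Total: 1.

1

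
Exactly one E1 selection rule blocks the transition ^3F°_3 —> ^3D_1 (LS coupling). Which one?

the ΔJ = 0, ±1 rule

Reading off the term symbols: S 1→1, L 3→2, J 3→1, parity odd→even.
Parity must change: odd → even — satisfied.
ΔS = 0: S: 1 → 1 — satisfied.
ΔL = 0, ±1 (not L=0↔0): L: 3 → 2, ΔL = -1 — satisfied.
ΔJ = 0, ±1 (not J=0↔0): J: 3 → 1, ΔJ = -2 — violated.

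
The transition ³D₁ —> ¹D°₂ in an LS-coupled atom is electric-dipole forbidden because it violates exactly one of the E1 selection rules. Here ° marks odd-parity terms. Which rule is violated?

the ΔS = 0 rule

Reading off the term symbols: S 1→0, L 2→2, J 1→2, parity even→odd.
ΔL = 0, ±1 (not L=0↔0): L: 2 → 2, ΔL = +0 — ok.
Parity must change: even → odd — ok.
ΔS = 0: S: 1 → 0 — fails.
ΔJ = 0, ±1 (not J=0↔0): J: 1 → 2, ΔJ = +1 — ok.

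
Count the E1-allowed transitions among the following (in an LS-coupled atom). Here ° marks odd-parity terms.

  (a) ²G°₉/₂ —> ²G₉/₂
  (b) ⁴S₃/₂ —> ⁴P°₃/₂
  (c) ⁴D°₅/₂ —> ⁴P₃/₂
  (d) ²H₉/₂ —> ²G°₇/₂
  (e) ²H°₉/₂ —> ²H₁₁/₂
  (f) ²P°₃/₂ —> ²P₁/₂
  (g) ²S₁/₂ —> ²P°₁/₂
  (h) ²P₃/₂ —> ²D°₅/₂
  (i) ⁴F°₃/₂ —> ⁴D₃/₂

9

(a) allowed
(b) allowed
(c) allowed
(d) allowed
(e) allowed
(f) allowed
(g) allowed
(h) allowed
(i) allowed
Total allowed: 9 of 9.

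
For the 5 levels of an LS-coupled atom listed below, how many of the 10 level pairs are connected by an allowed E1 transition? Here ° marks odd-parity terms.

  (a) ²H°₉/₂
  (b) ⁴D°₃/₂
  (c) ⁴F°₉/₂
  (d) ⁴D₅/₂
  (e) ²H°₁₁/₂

(a)–(b): forbidden (parity, ΔS, ΔL, ΔJ).
(a)–(c): forbidden (parity, ΔS, ΔL).
(a)–(d): forbidden (ΔS, ΔL, ΔJ).
(a)–(e): forbidden (parity).
(b)–(c): forbidden (parity, ΔJ).
(b)–(d): allowed.
(b)–(e): forbidden (parity, ΔS, ΔL, ΔJ).
(c)–(d): forbidden (ΔJ).
(c)–(e): forbidden (parity, ΔS, ΔL).
(d)–(e): forbidden (ΔS, ΔL, ΔJ).
Allowed pairs: 1 of 10.

1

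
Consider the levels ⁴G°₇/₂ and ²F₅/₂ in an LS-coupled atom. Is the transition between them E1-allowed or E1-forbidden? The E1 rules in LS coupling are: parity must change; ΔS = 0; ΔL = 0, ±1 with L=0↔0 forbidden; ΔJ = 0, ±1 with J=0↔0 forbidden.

forbidden

ΔS = 0: S: 3/2 → 1/2 — ✗.
ΔL = 0, ±1 (not L=0↔0): L: 4 → 3, ΔL = -1 — ✓.
ΔJ = 0, ±1 (not J=0↔0): J: 7/2 → 5/2, ΔJ = -1 — ✓.
Parity must change: odd → even — ✓.
Rule(s) violated: ΔS.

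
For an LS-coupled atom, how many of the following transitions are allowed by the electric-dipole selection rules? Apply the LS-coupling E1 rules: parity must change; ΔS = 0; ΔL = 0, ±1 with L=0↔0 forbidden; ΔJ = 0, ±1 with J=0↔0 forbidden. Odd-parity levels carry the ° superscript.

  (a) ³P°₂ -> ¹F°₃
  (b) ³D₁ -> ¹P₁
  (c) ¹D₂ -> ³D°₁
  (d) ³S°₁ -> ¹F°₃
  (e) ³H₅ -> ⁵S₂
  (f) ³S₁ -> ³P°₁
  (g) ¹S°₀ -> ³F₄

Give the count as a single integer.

1

(a) forbidden (parity, ΔS, ΔL fail)
(b) forbidden (parity, ΔS fail)
(c) forbidden (ΔS fails)
(d) forbidden (parity, ΔS, ΔL, ΔJ fail)
(e) forbidden (parity, ΔS, ΔL, ΔJ fail)
(f) allowed
(g) forbidden (ΔS, ΔL, ΔJ fail)
Total allowed: 1 of 7.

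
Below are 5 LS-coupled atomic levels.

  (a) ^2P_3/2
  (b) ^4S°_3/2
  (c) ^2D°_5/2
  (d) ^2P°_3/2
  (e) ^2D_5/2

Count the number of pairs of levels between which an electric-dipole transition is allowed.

4

(a)–(b): forbidden (ΔS).
(a)–(c): allowed.
(a)–(d): allowed.
(a)–(e): forbidden (parity).
(b)–(c): forbidden (parity, ΔS, ΔL).
(b)–(d): forbidden (parity, ΔS).
(b)–(e): forbidden (ΔS, ΔL).
(c)–(d): forbidden (parity).
(c)–(e): allowed.
(d)–(e): allowed.
Allowed pairs: 4 of 10.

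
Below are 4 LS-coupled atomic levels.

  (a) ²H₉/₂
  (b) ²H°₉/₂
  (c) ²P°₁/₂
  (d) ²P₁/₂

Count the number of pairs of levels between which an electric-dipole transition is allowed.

(a)–(b): allowed.
(a)–(c): forbidden (ΔL, ΔJ).
(a)–(d): forbidden (parity, ΔL, ΔJ).
(b)–(c): forbidden (parity, ΔL, ΔJ).
(b)–(d): forbidden (ΔL, ΔJ).
(c)–(d): allowed.
Allowed pairs: 2 of 6.

2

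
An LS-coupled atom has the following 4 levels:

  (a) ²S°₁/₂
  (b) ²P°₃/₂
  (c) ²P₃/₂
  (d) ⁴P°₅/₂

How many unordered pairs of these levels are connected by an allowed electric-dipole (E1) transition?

(a)–(b): forbidden (parity).
(a)–(c): allowed.
(a)–(d): forbidden (parity, ΔS, ΔJ).
(b)–(c): allowed.
(b)–(d): forbidden (parity, ΔS).
(c)–(d): forbidden (ΔS).
Allowed pairs: 2 of 6.

2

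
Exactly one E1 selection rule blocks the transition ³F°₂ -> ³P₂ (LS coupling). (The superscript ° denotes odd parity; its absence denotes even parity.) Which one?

the ΔL = 0, ±1 rule

ΔS = 0: S: 1 → 1 — ✓.
ΔJ = 0, ±1 (not J=0↔0): J: 2 → 2, ΔJ = +0 — ✓.
Parity must change: odd → even — ✓.
ΔL = 0, ±1 (not L=0↔0): L: 3 → 1, ΔL = -2 — ✗.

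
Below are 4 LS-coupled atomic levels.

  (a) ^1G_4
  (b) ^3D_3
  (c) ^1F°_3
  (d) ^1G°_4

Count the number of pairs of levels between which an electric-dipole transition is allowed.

(a)–(b): forbidden (parity, ΔS, ΔL).
(a)–(c): allowed.
(a)–(d): allowed.
(b)–(c): forbidden (ΔS).
(b)–(d): forbidden (ΔS, ΔL).
(c)–(d): forbidden (parity).
Allowed pairs: 2 of 6.

2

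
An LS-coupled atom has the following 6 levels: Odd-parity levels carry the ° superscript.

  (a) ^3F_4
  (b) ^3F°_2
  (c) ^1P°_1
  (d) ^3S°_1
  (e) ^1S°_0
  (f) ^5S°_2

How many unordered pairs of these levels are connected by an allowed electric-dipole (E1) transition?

0

(a)–(b): forbidden (ΔJ).
(a)–(c): forbidden (ΔS, ΔL, ΔJ).
(a)–(d): forbidden (ΔL, ΔJ).
(a)–(e): forbidden (ΔS, ΔL, ΔJ).
(a)–(f): forbidden (ΔS, ΔL, ΔJ).
(b)–(c): forbidden (parity, ΔS, ΔL).
(b)–(d): forbidden (parity, ΔL).
(b)–(e): forbidden (parity, ΔS, ΔL, ΔJ).
(b)–(f): forbidden (parity, ΔS, ΔL).
(c)–(d): forbidden (parity, ΔS).
(c)–(e): forbidden (parity).
(c)–(f): forbidden (parity, ΔS).
(d)–(e): forbidden (parity, ΔS, ΔL).
(d)–(f): forbidden (parity, ΔS, ΔL).
(e)–(f): forbidden (parity, ΔS, ΔL, ΔJ).
Allowed pairs: 0 of 15.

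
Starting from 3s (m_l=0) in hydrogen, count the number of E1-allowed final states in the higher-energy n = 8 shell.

3

E1 requires Δl = ±1, so l_f ∈ {-1, 1}; with 0 ≤ l_f ≤ n_f−1 = 7, the allowed l_f values are {1}.
For l_f = 1: m_f ∈ {m_i−1, m_i, m_i+1} ∩ [−1, 1] = {-1, 0, 1} → 3 states.
Total: 3.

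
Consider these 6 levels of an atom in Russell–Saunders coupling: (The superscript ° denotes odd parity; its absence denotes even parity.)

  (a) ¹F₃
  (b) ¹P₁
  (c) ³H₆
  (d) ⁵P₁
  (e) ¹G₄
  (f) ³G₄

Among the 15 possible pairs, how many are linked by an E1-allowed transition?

(a)–(b): forbidden (parity, ΔL, ΔJ).
(a)–(c): forbidden (parity, ΔS, ΔL, ΔJ).
(a)–(d): forbidden (parity, ΔS, ΔL, ΔJ).
(a)–(e): forbidden (parity).
(a)–(f): forbidden (parity, ΔS).
(b)–(c): forbidden (parity, ΔS, ΔL, ΔJ).
(b)–(d): forbidden (parity, ΔS).
(b)–(e): forbidden (parity, ΔL, ΔJ).
(b)–(f): forbidden (parity, ΔS, ΔL, ΔJ).
(c)–(d): forbidden (parity, ΔS, ΔL, ΔJ).
(c)–(e): forbidden (parity, ΔS, ΔJ).
(c)–(f): forbidden (parity, ΔJ).
(d)–(e): forbidden (parity, ΔS, ΔL, ΔJ).
(d)–(f): forbidden (parity, ΔS, ΔL, ΔJ).
(e)–(f): forbidden (parity, ΔS).
Allowed pairs: 0 of 15.

0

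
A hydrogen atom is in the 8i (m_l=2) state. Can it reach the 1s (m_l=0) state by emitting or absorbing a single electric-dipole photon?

Δl = 0 − 6 = -6; the E1 rule Δl = ±1 is violated.
Δm_l = 0 − (2) = -2. E1 requires Δm_l = 0, ±1: violated.
The transition is electric-dipole forbidden.

forbidden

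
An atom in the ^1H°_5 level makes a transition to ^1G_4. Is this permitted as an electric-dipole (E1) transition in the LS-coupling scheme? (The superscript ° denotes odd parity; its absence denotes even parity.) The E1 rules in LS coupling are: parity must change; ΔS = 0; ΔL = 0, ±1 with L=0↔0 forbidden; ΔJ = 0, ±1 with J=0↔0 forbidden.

allowed

Initial level: S=0, L=5, J=5, parity odd. Final level: S=0, L=4, J=4, parity even.
Parity must change: odd → even — passes.
ΔS = 0: S: 0 → 0 — passes.
ΔL = 0, ±1 (not L=0↔0): L: 5 → 4, ΔL = -1 — passes.
ΔJ = 0, ±1 (not J=0↔0): J: 5 → 4, ΔJ = -1 — passes.
All four E1 rules are satisfied.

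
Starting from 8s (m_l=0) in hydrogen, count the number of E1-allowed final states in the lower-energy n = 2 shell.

3

E1 requires Δl = ±1, so l_f ∈ {-1, 1}; with 0 ≤ l_f ≤ n_f−1 = 1, the allowed l_f values are {1}.
For l_f = 1: m_f ∈ {m_i−1, m_i, m_i+1} ∩ [−1, 1] = {-1, 0, 1} → 3 states.
Total: 3.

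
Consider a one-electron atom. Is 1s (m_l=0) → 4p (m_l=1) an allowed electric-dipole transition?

Initial l = 0, final l = 1, so Δl = +1. E1 requires Δl = ±1: ✓.
m_l: 0 → 1 (Δm_l = +1). |Δm_l| ≤ 1 ✓.
All E1 selection rules are satisfied.

allowed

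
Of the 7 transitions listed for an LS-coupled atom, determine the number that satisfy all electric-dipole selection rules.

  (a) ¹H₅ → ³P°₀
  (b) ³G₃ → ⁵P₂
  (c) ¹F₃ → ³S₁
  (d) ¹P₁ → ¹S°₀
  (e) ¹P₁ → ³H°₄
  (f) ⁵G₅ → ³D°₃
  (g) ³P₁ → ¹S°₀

1

(a) forbidden (ΔS, ΔL, ΔJ fail)
(b) forbidden (parity, ΔS, ΔL fail)
(c) forbidden (parity, ΔS, ΔL, ΔJ fail)
(d) allowed
(e) forbidden (ΔS, ΔL, ΔJ fail)
(f) forbidden (ΔS, ΔL, ΔJ fail)
(g) forbidden (ΔS fails)
Total allowed: 1 of 7.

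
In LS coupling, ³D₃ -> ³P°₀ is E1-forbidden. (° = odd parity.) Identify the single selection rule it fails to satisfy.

the ΔJ = 0, ±1 rule

Initial level: S=1, L=2, J=3, parity even. Final level: S=1, L=1, J=0, parity odd.
Parity must change: even → odd — ✓.
ΔS = 0: S: 1 → 1 — ✓.
ΔL = 0, ±1 (not L=0↔0): L: 2 → 1, ΔL = -1 — ✓.
ΔJ = 0, ±1 (not J=0↔0): J: 3 → 0, ΔJ = -3 — ✗.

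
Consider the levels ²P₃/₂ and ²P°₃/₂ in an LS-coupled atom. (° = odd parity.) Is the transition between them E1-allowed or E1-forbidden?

allowed

Initial level: S=1/2, L=1, J=3/2, parity even. Final level: S=1/2, L=1, J=3/2, parity odd.
ΔL = 0, ±1 (not L=0↔0): L: 1 → 1, ΔL = +0 — passes.
Parity must change: even → odd — passes.
ΔS = 0: S: 1/2 → 1/2 — passes.
ΔJ = 0, ±1 (not J=0↔0): J: 3/2 → 3/2, ΔJ = +0 — passes.
All four E1 rules are satisfied.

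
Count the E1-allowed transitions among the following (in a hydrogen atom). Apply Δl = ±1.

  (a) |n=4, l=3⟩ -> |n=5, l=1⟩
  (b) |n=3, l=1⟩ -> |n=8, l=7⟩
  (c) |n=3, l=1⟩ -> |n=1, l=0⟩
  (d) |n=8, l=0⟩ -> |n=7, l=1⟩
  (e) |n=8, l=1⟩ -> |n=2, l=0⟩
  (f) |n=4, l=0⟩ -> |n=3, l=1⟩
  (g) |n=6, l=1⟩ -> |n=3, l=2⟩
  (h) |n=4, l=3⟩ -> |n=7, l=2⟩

(a) forbidden — Δl = -2 (E1 requires Δl = ±1)
(b) forbidden — Δl = +6 (E1 requires Δl = ±1)
(c) allowed
(d) allowed
(e) allowed
(f) allowed
(g) allowed
(h) allowed
Total allowed: 6 of 8.

6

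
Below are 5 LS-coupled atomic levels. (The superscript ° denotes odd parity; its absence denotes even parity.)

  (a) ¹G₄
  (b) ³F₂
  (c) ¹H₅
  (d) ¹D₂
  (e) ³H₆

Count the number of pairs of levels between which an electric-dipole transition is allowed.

(a)–(b): forbidden (parity, ΔS, ΔJ).
(a)–(c): forbidden (parity).
(a)–(d): forbidden (parity, ΔL, ΔJ).
(a)–(e): forbidden (parity, ΔS, ΔJ).
(b)–(c): forbidden (parity, ΔS, ΔL, ΔJ).
(b)–(d): forbidden (parity, ΔS).
(b)–(e): forbidden (parity, ΔL, ΔJ).
(c)–(d): forbidden (parity, ΔL, ΔJ).
(c)–(e): forbidden (parity, ΔS).
(d)–(e): forbidden (parity, ΔS, ΔL, ΔJ).
Allowed pairs: 0 of 10.

0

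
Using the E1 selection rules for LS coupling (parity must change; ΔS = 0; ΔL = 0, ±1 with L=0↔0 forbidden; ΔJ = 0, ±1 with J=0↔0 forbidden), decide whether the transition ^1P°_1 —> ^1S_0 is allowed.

Initial level: S=0, L=1, J=1, parity odd. Final level: S=0, L=0, J=0, parity even.
Parity must change: odd → even — passes.
ΔS = 0: S: 0 → 0 — passes.
ΔL = 0, ±1 (not L=0↔0): L: 1 → 0, ΔL = -1 — passes.
ΔJ = 0, ±1 (not J=0↔0): J: 1 → 0, ΔJ = -1 — passes.
All four E1 rules are satisfied.

allowed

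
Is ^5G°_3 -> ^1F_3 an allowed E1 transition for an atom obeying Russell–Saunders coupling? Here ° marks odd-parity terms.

forbidden

Initial level: S=2, L=4, J=3, parity odd. Final level: S=0, L=3, J=3, parity even.
Parity must change: odd → even — satisfied.
ΔL = 0, ±1 (not L=0↔0): L: 4 → 3, ΔL = -1 — satisfied.
ΔS = 0: S: 2 → 0 — violated.
ΔJ = 0, ±1 (not J=0↔0): J: 3 → 3, ΔJ = +0 — satisfied.
Rule(s) violated: ΔS.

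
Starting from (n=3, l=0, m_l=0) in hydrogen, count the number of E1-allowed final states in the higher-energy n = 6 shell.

E1 requires Δl = ±1, so l_f ∈ {-1, 1}; with 0 ≤ l_f ≤ n_f−1 = 5, the allowed l_f values are {1}.
For l_f = 1: m_f ∈ {m_i−1, m_i, m_i+1} ∩ [−1, 1] = {-1, 0, 1} → 3 states.
Total: 3.

3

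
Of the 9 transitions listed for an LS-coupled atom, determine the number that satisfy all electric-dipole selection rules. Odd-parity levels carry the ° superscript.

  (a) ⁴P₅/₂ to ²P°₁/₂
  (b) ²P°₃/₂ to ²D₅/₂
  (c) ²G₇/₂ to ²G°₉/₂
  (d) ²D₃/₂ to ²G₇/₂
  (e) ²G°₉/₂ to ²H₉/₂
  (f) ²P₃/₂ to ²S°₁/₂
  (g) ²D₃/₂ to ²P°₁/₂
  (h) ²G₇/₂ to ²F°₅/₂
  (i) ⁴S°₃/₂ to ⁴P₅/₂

7

(a) forbidden (ΔS, ΔJ fail)
(b) allowed
(c) allowed
(d) forbidden (parity, ΔL, ΔJ fail)
(e) allowed
(f) allowed
(g) allowed
(h) allowed
(i) allowed
Total allowed: 7 of 9.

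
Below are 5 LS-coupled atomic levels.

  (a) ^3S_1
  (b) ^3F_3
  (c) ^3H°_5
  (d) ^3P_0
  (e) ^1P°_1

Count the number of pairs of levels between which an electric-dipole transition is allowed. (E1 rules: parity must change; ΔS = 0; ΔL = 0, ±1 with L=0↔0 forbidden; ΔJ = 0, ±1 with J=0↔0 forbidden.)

0

(a)–(b): forbidden (parity, ΔL, ΔJ).
(a)–(c): forbidden (ΔL, ΔJ).
(a)–(d): forbidden (parity).
(a)–(e): forbidden (ΔS).
(b)–(c): forbidden (ΔL, ΔJ).
(b)–(d): forbidden (parity, ΔL, ΔJ).
(b)–(e): forbidden (ΔS, ΔL, ΔJ).
(c)–(d): forbidden (ΔL, ΔJ).
(c)–(e): forbidden (parity, ΔS, ΔL, ΔJ).
(d)–(e): forbidden (ΔS).
Allowed pairs: 0 of 10.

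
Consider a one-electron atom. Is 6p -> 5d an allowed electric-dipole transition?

allowed

l: 1 → 2 (Δl = +1). Δl = ±1 ok.
All E1 selection rules are satisfied.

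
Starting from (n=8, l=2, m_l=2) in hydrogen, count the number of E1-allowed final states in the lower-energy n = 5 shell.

4

E1 requires Δl = ±1, so l_f ∈ {1, 3}; with 0 ≤ l_f ≤ n_f−1 = 4, the allowed l_f values are {1, 3}.
For l_f = 1: m_f ∈ {m_i−1, m_i, m_i+1} ∩ [−1, 1] = {1} → 1 state.
For l_f = 3: m_f ∈ {m_i−1, m_i, m_i+1} ∩ [−3, 3] = {1, 2, 3} → 3 states.
Total: 4.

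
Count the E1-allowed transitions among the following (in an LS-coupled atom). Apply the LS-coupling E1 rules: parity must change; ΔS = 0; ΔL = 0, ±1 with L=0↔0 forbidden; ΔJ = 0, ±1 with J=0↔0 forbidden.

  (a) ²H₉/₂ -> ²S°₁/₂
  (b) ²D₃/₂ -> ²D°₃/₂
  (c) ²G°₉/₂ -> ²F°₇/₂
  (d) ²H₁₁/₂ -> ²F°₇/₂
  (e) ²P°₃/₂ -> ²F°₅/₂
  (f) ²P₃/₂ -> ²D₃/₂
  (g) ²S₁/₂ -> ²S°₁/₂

(a) forbidden (ΔL, ΔJ fail)
(b) allowed
(c) forbidden (parity fails)
(d) forbidden (ΔL, ΔJ fail)
(e) forbidden (parity, ΔL fail)
(f) forbidden (parity fails)
(g) forbidden (ΔL fails)
Total allowed: 1 of 7.

1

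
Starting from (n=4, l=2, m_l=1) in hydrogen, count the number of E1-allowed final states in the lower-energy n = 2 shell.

E1 requires Δl = ±1, so l_f ∈ {1, 3}; with 0 ≤ l_f ≤ n_f−1 = 1, the allowed l_f values are {1}.
For l_f = 1: m_f ∈ {m_i−1, m_i, m_i+1} ∩ [−1, 1] = {0, 1} → 2 states.
Total: 2.

2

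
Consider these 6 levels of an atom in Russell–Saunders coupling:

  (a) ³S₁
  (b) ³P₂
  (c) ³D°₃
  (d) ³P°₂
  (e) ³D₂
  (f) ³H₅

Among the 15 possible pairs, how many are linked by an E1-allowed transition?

5

(a)–(b): forbidden (parity).
(a)–(c): forbidden (ΔL, ΔJ).
(a)–(d): allowed.
(a)–(e): forbidden (parity, ΔL).
(a)–(f): forbidden (parity, ΔL, ΔJ).
(b)–(c): allowed.
(b)–(d): allowed.
(b)–(e): forbidden (parity).
(b)–(f): forbidden (parity, ΔL, ΔJ).
(c)–(d): forbidden (parity).
(c)–(e): allowed.
(c)–(f): forbidden (ΔL, ΔJ).
(d)–(e): allowed.
(d)–(f): forbidden (ΔL, ΔJ).
(e)–(f): forbidden (parity, ΔL, ΔJ).
Allowed pairs: 5 of 15.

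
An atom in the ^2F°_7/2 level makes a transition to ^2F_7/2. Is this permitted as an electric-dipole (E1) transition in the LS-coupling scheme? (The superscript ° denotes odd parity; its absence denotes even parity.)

Parity must change: odd → even — ✓.
ΔS = 0: S: 1/2 → 1/2 — ✓.
ΔL = 0, ±1 (not L=0↔0): L: 3 → 3, ΔL = +0 — ✓.
ΔJ = 0, ±1 (not J=0↔0): J: 7/2 → 7/2, ΔJ = +0 — ✓.
All four E1 rules are satisfied.

allowed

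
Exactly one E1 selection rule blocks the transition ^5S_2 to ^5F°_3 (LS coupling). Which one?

Reading off the term symbols: S 2→2, L 0→3, J 2→3, parity even→odd.
Parity must change: even → odd — ✓.
ΔJ = 0, ±1 (not J=0↔0): J: 2 → 3, ΔJ = +1 — ✓.
ΔL = 0, ±1 (not L=0↔0): L: 0 → 3, ΔL = +3 — ✗.
ΔS = 0: S: 2 → 2 — ✓.

the ΔL = 0, ±1 rule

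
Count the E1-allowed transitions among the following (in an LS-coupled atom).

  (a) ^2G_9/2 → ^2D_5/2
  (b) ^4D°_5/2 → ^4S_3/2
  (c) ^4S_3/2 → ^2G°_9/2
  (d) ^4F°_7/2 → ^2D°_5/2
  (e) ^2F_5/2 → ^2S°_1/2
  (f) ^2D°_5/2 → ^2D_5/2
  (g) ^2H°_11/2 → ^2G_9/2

(a) forbidden (parity, ΔL, ΔJ fail)
(b) forbidden (ΔL fails)
(c) forbidden (ΔS, ΔL, ΔJ fail)
(d) forbidden (parity, ΔS fail)
(e) forbidden (ΔL, ΔJ fail)
(f) allowed
(g) allowed
Total allowed: 2 of 7.

2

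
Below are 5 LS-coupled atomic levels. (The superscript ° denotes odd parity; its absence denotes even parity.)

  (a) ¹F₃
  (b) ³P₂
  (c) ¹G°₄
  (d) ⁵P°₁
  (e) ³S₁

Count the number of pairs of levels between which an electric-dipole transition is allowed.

1

(a)–(b): forbidden (parity, ΔS, ΔL).
(a)–(c): allowed.
(a)–(d): forbidden (ΔS, ΔL, ΔJ).
(a)–(e): forbidden (parity, ΔS, ΔL, ΔJ).
(b)–(c): forbidden (ΔS, ΔL, ΔJ).
(b)–(d): forbidden (ΔS).
(b)–(e): forbidden (parity).
(c)–(d): forbidden (parity, ΔS, ΔL, ΔJ).
(c)–(e): forbidden (ΔS, ΔL, ΔJ).
(d)–(e): forbidden (ΔS).
Allowed pairs: 1 of 10.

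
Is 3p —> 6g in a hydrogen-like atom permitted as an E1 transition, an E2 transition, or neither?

neither

Δl = 4 − 1 = +3; l_i + l_f = 5.
E1 (Δl = ±1): not satisfied.
E2 (Δl = 0,±2, l_i+l_f ≥ 2): not satisfied.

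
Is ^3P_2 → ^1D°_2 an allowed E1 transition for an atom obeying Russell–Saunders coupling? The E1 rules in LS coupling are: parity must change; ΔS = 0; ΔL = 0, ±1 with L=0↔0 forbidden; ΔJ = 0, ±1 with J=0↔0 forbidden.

Parity must change: even → odd — ✓.
ΔS = 0: S: 1 → 0 — ✗.
ΔL = 0, ±1 (not L=0↔0): L: 1 → 2, ΔL = +1 — ✓.
ΔJ = 0, ±1 (not J=0↔0): J: 2 → 2, ΔJ = +0 — ✓.
Rule(s) violated: ΔS.

forbidden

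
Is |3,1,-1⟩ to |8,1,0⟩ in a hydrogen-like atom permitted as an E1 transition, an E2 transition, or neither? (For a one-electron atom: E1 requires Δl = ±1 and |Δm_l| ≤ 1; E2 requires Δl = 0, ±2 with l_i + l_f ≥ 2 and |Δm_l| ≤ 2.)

Δl = 1 − 1 = +0; l_i + l_f = 2.
Δm_l = +1.
E1 (Δl = ±1, |Δm_l| ≤ 1): not satisfied.
E2 (Δl = 0,±2, l_i+l_f ≥ 2, |Δm_l| ≤ 2): satisfied.

E2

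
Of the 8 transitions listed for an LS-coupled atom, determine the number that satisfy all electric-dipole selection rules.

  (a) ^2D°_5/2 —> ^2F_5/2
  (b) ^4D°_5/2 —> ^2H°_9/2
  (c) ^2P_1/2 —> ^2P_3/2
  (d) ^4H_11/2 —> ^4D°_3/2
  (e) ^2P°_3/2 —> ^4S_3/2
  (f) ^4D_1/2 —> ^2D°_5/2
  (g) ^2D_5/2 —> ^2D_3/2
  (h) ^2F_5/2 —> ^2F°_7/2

2

(a) allowed
(b) forbidden (parity, ΔS, ΔL, ΔJ fail)
(c) forbidden (parity fails)
(d) forbidden (ΔL, ΔJ fail)
(e) forbidden (ΔS fails)
(f) forbidden (ΔS, ΔJ fail)
(g) forbidden (parity fails)
(h) allowed
Total allowed: 2 of 8.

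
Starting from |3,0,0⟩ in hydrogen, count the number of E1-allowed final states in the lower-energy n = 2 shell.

3

E1 requires Δl = ±1, so l_f ∈ {-1, 1}; with 0 ≤ l_f ≤ n_f−1 = 1, the allowed l_f values are {1}.
For l_f = 1: m_f ∈ {m_i−1, m_i, m_i+1} ∩ [−1, 1] = {-1, 0, 1} → 3 states.
Total: 3.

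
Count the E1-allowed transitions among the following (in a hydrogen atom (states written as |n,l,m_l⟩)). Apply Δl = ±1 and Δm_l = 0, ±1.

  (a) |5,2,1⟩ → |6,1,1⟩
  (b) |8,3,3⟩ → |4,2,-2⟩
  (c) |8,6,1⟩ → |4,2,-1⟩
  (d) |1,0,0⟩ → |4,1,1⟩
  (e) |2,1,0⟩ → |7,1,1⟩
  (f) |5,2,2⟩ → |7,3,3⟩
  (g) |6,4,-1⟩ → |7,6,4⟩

3

(a) allowed
(b) forbidden — Δm_l = -5 (E1 requires Δm_l = 0, ±1)
(c) forbidden — Δl = -4 (E1 requires Δl = ±1); Δm_l = -2 (E1 requires Δm_l = 0, ±1)
(d) allowed
(e) forbidden — Δl = +0 (E1 requires Δl = ±1)
(f) allowed
(g) forbidden — Δl = +2 (E1 requires Δl = ±1); Δm_l = +5 (E1 requires Δm_l = 0, ±1)
Total allowed: 3 of 7.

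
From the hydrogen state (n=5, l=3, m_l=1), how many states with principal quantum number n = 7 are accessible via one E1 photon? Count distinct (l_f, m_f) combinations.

6

E1 requires Δl = ±1, so l_f ∈ {2, 4}; with 0 ≤ l_f ≤ n_f−1 = 6, the allowed l_f values are {2, 4}.
For l_f = 2: m_f ∈ {m_i−1, m_i, m_i+1} ∩ [−2, 2] = {0, 1, 2} → 3 states.
For l_f = 4: m_f ∈ {m_i−1, m_i, m_i+1} ∩ [−4, 4] = {0, 1, 2} → 3 states.
Total: 6.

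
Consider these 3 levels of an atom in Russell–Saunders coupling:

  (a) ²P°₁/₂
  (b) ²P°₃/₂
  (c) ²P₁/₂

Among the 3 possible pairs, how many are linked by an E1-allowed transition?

(a)–(b): forbidden (parity).
(a)–(c): allowed.
(b)–(c): allowed.
Allowed pairs: 2 of 3.

2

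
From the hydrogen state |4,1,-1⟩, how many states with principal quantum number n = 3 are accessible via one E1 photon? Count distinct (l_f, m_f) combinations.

4

E1 requires Δl = ±1, so l_f ∈ {0, 2}; with 0 ≤ l_f ≤ n_f−1 = 2, the allowed l_f values are {0, 2}.
For l_f = 0: m_f ∈ {m_i−1, m_i, m_i+1} ∩ [−0, 0] = {0} → 1 state.
For l_f = 2: m_f ∈ {m_i−1, m_i, m_i+1} ∩ [−2, 2] = {-2, -1, 0} → 3 states.
Total: 4.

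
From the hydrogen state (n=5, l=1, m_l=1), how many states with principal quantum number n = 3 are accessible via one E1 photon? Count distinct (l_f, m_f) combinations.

E1 requires Δl = ±1, so l_f ∈ {0, 2}; with 0 ≤ l_f ≤ n_f−1 = 2, the allowed l_f values are {0, 2}.
For l_f = 0: m_f ∈ {m_i−1, m_i, m_i+1} ∩ [−0, 0] = {0} → 1 state.
For l_f = 2: m_f ∈ {m_i−1, m_i, m_i+1} ∩ [−2, 2] = {0, 1, 2} → 3 states.
Total: 4.

4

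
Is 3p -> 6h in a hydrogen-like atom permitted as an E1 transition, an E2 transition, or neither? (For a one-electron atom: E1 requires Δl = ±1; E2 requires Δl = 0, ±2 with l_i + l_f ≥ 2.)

neither

Δl = 5 − 1 = +4; l_i + l_f = 6.
E1 (Δl = ±1): not satisfied.
E2 (Δl = 0,±2, l_i+l_f ≥ 2): not satisfied.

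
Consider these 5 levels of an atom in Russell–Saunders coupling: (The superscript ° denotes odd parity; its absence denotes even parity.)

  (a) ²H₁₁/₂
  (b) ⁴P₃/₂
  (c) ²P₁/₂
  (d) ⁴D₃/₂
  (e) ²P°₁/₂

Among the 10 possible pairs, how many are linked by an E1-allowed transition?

1

(a)–(b): forbidden (parity, ΔS, ΔL, ΔJ).
(a)–(c): forbidden (parity, ΔL, ΔJ).
(a)–(d): forbidden (parity, ΔS, ΔL, ΔJ).
(a)–(e): forbidden (ΔL, ΔJ).
(b)–(c): forbidden (parity, ΔS).
(b)–(d): forbidden (parity).
(b)–(e): forbidden (ΔS).
(c)–(d): forbidden (parity, ΔS).
(c)–(e): allowed.
(d)–(e): forbidden (ΔS).
Allowed pairs: 1 of 10.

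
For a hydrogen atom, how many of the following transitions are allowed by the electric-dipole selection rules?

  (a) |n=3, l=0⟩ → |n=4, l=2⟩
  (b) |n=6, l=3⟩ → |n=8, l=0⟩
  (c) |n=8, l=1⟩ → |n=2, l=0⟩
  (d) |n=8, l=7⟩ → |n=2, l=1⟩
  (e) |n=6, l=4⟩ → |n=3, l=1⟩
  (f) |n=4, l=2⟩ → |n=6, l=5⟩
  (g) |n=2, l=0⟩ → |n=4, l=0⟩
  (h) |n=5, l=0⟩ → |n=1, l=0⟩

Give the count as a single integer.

1

(a) forbidden — Δl = +2 (E1 requires Δl = ±1)
(b) forbidden — Δl = -3 (E1 requires Δl = ±1)
(c) allowed
(d) forbidden — Δl = -6 (E1 requires Δl = ±1)
(e) forbidden — Δl = -3 (E1 requires Δl = ±1)
(f) forbidden — Δl = +3 (E1 requires Δl = ±1)
(g) forbidden — Δl = +0 (E1 requires Δl = ±1)
(h) forbidden — Δl = +0 (E1 requires Δl = ±1)
Total allowed: 1 of 8.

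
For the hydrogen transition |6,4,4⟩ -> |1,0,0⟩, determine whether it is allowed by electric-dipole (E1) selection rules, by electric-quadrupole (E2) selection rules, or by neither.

neither

Δl = 0 − 4 = -4; l_i + l_f = 4.
Δm_l = -4.
E1 (Δl = ±1, |Δm_l| ≤ 1): not satisfied.
E2 (Δl = 0,±2, l_i+l_f ≥ 2, |Δm_l| ≤ 2): not satisfied.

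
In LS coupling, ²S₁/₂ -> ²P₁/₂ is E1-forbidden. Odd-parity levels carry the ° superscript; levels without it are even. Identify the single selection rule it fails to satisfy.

parity

Reading off the term symbols: S 1/2→1/2, L 0→1, J 1/2→1/2, parity even→even.
ΔS = 0: S: 1/2 → 1/2 — ✓.
ΔL = 0, ±1 (not L=0↔0): L: 0 → 1, ΔL = +1 — ✓.
ΔJ = 0, ±1 (not J=0↔0): J: 1/2 → 1/2, ΔJ = +0 — ✓.
Parity must change: even → even — ✗.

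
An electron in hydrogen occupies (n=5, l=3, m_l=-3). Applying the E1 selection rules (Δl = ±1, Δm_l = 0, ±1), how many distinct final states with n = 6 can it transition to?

E1 requires Δl = ±1, so l_f ∈ {2, 4}; with 0 ≤ l_f ≤ n_f−1 = 5, the allowed l_f values are {2, 4}.
For l_f = 2: m_f ∈ {m_i−1, m_i, m_i+1} ∩ [−2, 2] = {-2} → 1 state.
For l_f = 4: m_f ∈ {m_i−1, m_i, m_i+1} ∩ [−4, 4] = {-4, -3, -2} → 3 states.
Total: 4.

4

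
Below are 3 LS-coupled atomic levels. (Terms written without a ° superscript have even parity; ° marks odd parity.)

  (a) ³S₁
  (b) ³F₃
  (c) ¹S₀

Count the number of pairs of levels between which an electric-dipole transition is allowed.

0

(a)–(b): forbidden (parity, ΔL, ΔJ).
(a)–(c): forbidden (parity, ΔS, ΔL).
(b)–(c): forbidden (parity, ΔS, ΔL, ΔJ).
Allowed pairs: 0 of 3.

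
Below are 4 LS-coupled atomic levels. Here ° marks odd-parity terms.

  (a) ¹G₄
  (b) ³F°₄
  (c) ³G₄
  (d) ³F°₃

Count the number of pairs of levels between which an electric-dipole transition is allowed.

2

(a)–(b): forbidden (ΔS).
(a)–(c): forbidden (parity, ΔS).
(a)–(d): forbidden (ΔS).
(b)–(c): allowed.
(b)–(d): forbidden (parity).
(c)–(d): allowed.
Allowed pairs: 2 of 6.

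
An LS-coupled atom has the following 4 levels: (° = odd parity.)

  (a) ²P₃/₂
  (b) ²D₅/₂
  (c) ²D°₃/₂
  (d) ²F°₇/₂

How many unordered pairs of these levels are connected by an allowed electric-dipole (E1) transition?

3

(a)–(b): forbidden (parity).
(a)–(c): allowed.
(a)–(d): forbidden (ΔL, ΔJ).
(b)–(c): allowed.
(b)–(d): allowed.
(c)–(d): forbidden (parity, ΔJ).
Allowed pairs: 3 of 6.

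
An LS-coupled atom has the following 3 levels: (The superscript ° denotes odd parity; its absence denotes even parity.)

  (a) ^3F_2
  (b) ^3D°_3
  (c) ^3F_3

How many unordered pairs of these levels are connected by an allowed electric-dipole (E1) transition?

(a)–(b): allowed.
(a)–(c): forbidden (parity).
(b)–(c): allowed.
Allowed pairs: 2 of 3.

2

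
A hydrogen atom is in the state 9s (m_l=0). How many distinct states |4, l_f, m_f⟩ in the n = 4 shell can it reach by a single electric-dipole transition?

3

E1 requires Δl = ±1, so l_f ∈ {-1, 1}; with 0 ≤ l_f ≤ n_f−1 = 3, the allowed l_f values are {1}.
For l_f = 1: m_f ∈ {m_i−1, m_i, m_i+1} ∩ [−1, 1] = {-1, 0, 1} → 3 states.
Total: 3.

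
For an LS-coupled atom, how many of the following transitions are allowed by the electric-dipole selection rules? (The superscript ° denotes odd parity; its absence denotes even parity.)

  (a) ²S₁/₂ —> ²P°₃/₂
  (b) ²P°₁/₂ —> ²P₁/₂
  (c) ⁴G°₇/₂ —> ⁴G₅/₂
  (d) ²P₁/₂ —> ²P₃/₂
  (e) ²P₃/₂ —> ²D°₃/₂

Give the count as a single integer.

4

(a) allowed
(b) allowed
(c) allowed
(d) forbidden (parity fails)
(e) allowed
Total allowed: 4 of 5.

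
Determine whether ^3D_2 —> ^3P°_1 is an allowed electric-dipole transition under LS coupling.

allowed

Reading off the term symbols: S 1→1, L 2→1, J 2→1, parity even→odd.
Parity must change: even → odd — passes.
ΔS = 0: S: 1 → 1 — passes.
ΔL = 0, ±1 (not L=0↔0): L: 2 → 1, ΔL = -1 — passes.
ΔJ = 0, ±1 (not J=0↔0): J: 2 → 1, ΔJ = -1 — passes.
All four E1 rules are satisfied.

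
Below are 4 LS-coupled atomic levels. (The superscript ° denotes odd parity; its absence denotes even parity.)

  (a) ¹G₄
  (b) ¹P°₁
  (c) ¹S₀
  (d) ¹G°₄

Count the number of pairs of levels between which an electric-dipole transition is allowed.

(a)–(b): forbidden (ΔL, ΔJ).
(a)–(c): forbidden (parity, ΔL, ΔJ).
(a)–(d): allowed.
(b)–(c): allowed.
(b)–(d): forbidden (parity, ΔL, ΔJ).
(c)–(d): forbidden (ΔL, ΔJ).
Allowed pairs: 2 of 6.

2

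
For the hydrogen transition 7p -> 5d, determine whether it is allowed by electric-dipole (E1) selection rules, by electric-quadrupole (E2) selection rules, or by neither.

E1

Δl = 2 − 1 = +1; l_i + l_f = 3.
E1 (Δl = ±1): satisfied.
E2 (Δl = 0,±2, l_i+l_f ≥ 2): not satisfied.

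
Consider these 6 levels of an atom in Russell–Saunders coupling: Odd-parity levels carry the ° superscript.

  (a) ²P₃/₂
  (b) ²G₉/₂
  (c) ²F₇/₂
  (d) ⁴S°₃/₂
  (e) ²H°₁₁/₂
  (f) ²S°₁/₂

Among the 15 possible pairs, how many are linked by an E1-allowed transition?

2

(a)–(b): forbidden (parity, ΔL, ΔJ).
(a)–(c): forbidden (parity, ΔL, ΔJ).
(a)–(d): forbidden (ΔS).
(a)–(e): forbidden (ΔL, ΔJ).
(a)–(f): allowed.
(b)–(c): forbidden (parity).
(b)–(d): forbidden (ΔS, ΔL, ΔJ).
(b)–(e): allowed.
(b)–(f): forbidden (ΔL, ΔJ).
(c)–(d): forbidden (ΔS, ΔL, ΔJ).
(c)–(e): forbidden (ΔL, ΔJ).
(c)–(f): forbidden (ΔL, ΔJ).
(d)–(e): forbidden (parity, ΔS, ΔL, ΔJ).
(d)–(f): forbidden (parity, ΔS, ΔL).
(e)–(f): forbidden (parity, ΔL, ΔJ).
Allowed pairs: 2 of 15.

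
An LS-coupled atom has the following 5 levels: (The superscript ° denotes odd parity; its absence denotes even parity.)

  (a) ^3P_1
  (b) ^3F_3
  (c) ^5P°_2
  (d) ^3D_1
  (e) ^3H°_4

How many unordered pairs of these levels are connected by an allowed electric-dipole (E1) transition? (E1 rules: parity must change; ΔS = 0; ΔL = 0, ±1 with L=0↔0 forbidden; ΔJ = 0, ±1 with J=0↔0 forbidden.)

(a)–(b): forbidden (parity, ΔL, ΔJ).
(a)–(c): forbidden (ΔS).
(a)–(d): forbidden (parity).
(a)–(e): forbidden (ΔL, ΔJ).
(b)–(c): forbidden (ΔS, ΔL).
(b)–(d): forbidden (parity, ΔJ).
(b)–(e): forbidden (ΔL).
(c)–(d): forbidden (ΔS).
(c)–(e): forbidden (parity, ΔS, ΔL, ΔJ).
(d)–(e): forbidden (ΔL, ΔJ).
Allowed pairs: 0 of 10.

0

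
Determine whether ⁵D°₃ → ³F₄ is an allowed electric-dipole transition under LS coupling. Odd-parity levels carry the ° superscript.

ΔJ = 0, ±1 (not J=0↔0): J: 3 → 4, ΔJ = +1 — passes.
ΔS = 0: S: 2 → 1 — fails.
Parity must change: odd → even — passes.
ΔL = 0, ±1 (not L=0↔0): L: 2 → 3, ΔL = +1 — passes.
Rule(s) violated: ΔS.

forbidden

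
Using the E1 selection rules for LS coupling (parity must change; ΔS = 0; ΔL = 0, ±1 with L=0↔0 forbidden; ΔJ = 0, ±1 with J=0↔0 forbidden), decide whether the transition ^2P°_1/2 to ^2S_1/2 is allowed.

allowed

Parity must change: odd → even — satisfied.
ΔL = 0, ±1 (not L=0↔0): L: 1 → 0, ΔL = -1 — satisfied.
ΔJ = 0, ±1 (not J=0↔0): J: 1/2 → 1/2, ΔJ = +0 — satisfied.
ΔS = 0: S: 1/2 → 1/2 — satisfied.
All four E1 rules are satisfied.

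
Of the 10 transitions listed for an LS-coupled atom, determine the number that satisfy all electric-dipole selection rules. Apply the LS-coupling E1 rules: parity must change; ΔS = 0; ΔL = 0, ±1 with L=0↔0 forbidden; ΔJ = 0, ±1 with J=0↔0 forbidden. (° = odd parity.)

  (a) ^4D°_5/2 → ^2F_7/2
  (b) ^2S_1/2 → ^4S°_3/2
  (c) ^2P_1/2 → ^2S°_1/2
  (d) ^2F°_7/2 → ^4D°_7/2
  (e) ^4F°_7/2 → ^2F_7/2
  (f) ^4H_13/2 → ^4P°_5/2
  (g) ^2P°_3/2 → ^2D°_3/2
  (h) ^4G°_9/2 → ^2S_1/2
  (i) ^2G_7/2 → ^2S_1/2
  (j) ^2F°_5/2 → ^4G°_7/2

1

(a) forbidden (ΔS fails)
(b) forbidden (ΔS, ΔL fail)
(c) allowed
(d) forbidden (parity, ΔS fail)
(e) forbidden (ΔS fails)
(f) forbidden (ΔL, ΔJ fail)
(g) forbidden (parity fails)
(h) forbidden (ΔS, ΔL, ΔJ fail)
(i) forbidden (parity, ΔL, ΔJ fail)
(j) forbidden (parity, ΔS fail)
Total allowed: 1 of 10.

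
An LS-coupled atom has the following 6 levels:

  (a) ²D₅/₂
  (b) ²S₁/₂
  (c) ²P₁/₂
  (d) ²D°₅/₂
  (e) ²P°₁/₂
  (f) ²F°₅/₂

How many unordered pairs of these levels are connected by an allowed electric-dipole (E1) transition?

4

(a)–(b): forbidden (parity, ΔL, ΔJ).
(a)–(c): forbidden (parity, ΔJ).
(a)–(d): allowed.
(a)–(e): forbidden (ΔJ).
(a)–(f): allowed.
(b)–(c): forbidden (parity).
(b)–(d): forbidden (ΔL, ΔJ).
(b)–(e): allowed.
(b)–(f): forbidden (ΔL, ΔJ).
(c)–(d): forbidden (ΔJ).
(c)–(e): allowed.
(c)–(f): forbidden (ΔL, ΔJ).
(d)–(e): forbidden (parity, ΔJ).
(d)–(f): forbidden (parity).
(e)–(f): forbidden (parity, ΔL, ΔJ).
Allowed pairs: 4 of 15.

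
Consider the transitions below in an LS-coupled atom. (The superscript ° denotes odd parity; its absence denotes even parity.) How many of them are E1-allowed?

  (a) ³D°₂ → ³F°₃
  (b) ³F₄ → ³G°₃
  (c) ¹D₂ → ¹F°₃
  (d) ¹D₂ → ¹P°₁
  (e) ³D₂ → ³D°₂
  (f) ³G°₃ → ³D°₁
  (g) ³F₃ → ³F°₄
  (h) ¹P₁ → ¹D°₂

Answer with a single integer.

6

(a) forbidden (parity fails)
(b) allowed
(c) allowed
(d) allowed
(e) allowed
(f) forbidden (parity, ΔL, ΔJ fail)
(g) allowed
(h) allowed
Total allowed: 6 of 8.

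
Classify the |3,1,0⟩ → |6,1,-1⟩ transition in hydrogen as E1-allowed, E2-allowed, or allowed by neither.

Δl = 1 − 1 = +0; l_i + l_f = 2.
Δm_l = -1.
E1 (Δl = ±1, |Δm_l| ≤ 1): not satisfied.
E2 (Δl = 0,±2, l_i+l_f ≥ 2, |Δm_l| ≤ 2): satisfied.

E2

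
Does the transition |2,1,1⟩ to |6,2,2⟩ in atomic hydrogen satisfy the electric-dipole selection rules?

l: 1 → 2 (Δl = +1). Δl = ±1 ok.
Δm_l = 2 − (1) = +1. E1 requires Δm_l = 0, ±1: ok.
All E1 selection rules are satisfied.

allowed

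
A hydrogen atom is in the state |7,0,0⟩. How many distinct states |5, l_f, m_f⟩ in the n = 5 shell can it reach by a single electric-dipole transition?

3

E1 requires Δl = ±1, so l_f ∈ {-1, 1}; with 0 ≤ l_f ≤ n_f−1 = 4, the allowed l_f values are {1}.
For l_f = 1: m_f ∈ {m_i−1, m_i, m_i+1} ∩ [−1, 1] = {-1, 0, 1} → 3 states.
Total: 3.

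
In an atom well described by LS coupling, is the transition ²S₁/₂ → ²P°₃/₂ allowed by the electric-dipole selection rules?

allowed

Initial level: S=1/2, L=0, J=1/2, parity even. Final level: S=1/2, L=1, J=3/2, parity odd.
Parity must change: even → odd — ✓.
ΔS = 0: S: 1/2 → 1/2 — ✓.
ΔL = 0, ±1 (not L=0↔0): L: 0 → 1, ΔL = +1 — ✓.
ΔJ = 0, ±1 (not J=0↔0): J: 1/2 → 3/2, ΔJ = +1 — ✓.
All four E1 rules are satisfied.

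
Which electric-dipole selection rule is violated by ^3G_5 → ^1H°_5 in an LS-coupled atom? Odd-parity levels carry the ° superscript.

Initial level: S=1, L=4, J=5, parity even. Final level: S=0, L=5, J=5, parity odd.
Parity must change: even → odd — satisfied.
ΔS = 0: S: 1 → 0 — violated.
ΔL = 0, ±1 (not L=0↔0): L: 4 → 5, ΔL = +1 — satisfied.
ΔJ = 0, ±1 (not J=0↔0): J: 5 → 5, ΔJ = +0 — satisfied.

the ΔS = 0 rule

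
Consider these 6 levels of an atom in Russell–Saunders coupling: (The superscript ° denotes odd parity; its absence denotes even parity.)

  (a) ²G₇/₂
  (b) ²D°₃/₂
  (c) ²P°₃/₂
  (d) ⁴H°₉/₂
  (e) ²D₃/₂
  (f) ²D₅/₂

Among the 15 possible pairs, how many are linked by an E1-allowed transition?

(a)–(b): forbidden (ΔL, ΔJ).
(a)–(c): forbidden (ΔL, ΔJ).
(a)–(d): forbidden (ΔS).
(a)–(e): forbidden (parity, ΔL, ΔJ).
(a)–(f): forbidden (parity, ΔL).
(b)–(c): forbidden (parity).
(b)–(d): forbidden (parity, ΔS, ΔL, ΔJ).
(b)–(e): allowed.
(b)–(f): allowed.
(c)–(d): forbidden (parity, ΔS, ΔL, ΔJ).
(c)–(e): allowed.
(c)–(f): allowed.
(d)–(e): forbidden (ΔS, ΔL, ΔJ).
(d)–(f): forbidden (ΔS, ΔL, ΔJ).
(e)–(f): forbidden (parity).
Allowed pairs: 4 of 15.

4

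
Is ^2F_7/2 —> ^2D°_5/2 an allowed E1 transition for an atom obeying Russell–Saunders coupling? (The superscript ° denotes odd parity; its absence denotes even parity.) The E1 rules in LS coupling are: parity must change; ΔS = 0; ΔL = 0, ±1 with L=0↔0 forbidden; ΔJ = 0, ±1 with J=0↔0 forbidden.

allowed

Parity must change: even → odd — passes.
ΔS = 0: S: 1/2 → 1/2 — passes.
ΔL = 0, ±1 (not L=0↔0): L: 3 → 2, ΔL = -1 — passes.
ΔJ = 0, ±1 (not J=0↔0): J: 7/2 → 5/2, ΔJ = -1 — passes.
All four E1 rules are satisfied.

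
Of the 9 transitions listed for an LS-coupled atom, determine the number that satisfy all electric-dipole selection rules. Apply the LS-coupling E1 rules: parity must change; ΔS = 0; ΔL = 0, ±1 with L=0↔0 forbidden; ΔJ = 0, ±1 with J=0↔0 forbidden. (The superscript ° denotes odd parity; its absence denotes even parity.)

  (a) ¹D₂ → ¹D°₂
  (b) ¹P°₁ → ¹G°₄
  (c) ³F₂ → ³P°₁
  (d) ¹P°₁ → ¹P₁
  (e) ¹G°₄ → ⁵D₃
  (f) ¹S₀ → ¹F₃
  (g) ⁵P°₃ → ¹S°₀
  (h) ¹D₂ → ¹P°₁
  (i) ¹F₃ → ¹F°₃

4

(a) allowed
(b) forbidden (parity, ΔL, ΔJ fail)
(c) forbidden (ΔL fails)
(d) allowed
(e) forbidden (ΔS, ΔL fail)
(f) forbidden (parity, ΔL, ΔJ fail)
(g) forbidden (parity, ΔS, ΔJ fail)
(h) allowed
(i) allowed
Total allowed: 4 of 9.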